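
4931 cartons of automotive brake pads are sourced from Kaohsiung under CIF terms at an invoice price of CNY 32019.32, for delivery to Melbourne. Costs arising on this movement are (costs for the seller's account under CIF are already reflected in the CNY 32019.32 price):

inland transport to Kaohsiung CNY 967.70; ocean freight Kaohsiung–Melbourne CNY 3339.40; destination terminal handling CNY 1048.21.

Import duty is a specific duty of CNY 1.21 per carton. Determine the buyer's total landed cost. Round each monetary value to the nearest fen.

CIF: the seller pays costs through ocean freight and marine insurance to the destination port.
Already in the invoice (seller's account under CIF): inland to port, freight — exclude.
The CIF price already equals the CIF value: 32019.32
Import duty = 4931 × 1.21 = 5966.51
Buyer bears: destination terminal 1048.21 + duty 5966.51 = 7014.72
Landed cost = invoice 32019.32 + 7014.72 = 39034.04

Total landed cost: CNY 39034.04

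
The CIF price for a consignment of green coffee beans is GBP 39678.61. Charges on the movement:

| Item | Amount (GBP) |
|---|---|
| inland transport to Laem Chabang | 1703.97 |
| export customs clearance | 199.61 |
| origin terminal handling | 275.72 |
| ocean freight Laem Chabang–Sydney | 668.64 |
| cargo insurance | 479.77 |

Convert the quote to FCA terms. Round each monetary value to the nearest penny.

FCA price: GBP 38254.48

Not relevant to the conversion: export clearance, inland to port — on the seller under both CIF and FCA; already in the CIF price and stays in the FCA price.
From CIF to FCA, the seller no longer bears: origin terminal, freight, insurance.
FCA price = 39678.61 − 275.72 − 668.64 − 479.77 = 38254.48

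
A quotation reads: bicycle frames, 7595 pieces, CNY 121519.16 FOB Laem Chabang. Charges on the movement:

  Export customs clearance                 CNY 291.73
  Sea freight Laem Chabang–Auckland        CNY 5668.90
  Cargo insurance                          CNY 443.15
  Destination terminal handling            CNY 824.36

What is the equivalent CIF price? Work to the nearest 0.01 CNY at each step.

Not relevant to the conversion: export clearance — on the seller under both FOB and CIF; already in the FOB price and stays in the CIF price. destination terminal — on the buyer under both terms; not part of either seller's price.
From FOB to CIF, the seller additionally bears: freight, insurance.
CIF price = 121519.16 + 5668.90 + 443.15 = 127631.21

CIF price: CNY 127631.21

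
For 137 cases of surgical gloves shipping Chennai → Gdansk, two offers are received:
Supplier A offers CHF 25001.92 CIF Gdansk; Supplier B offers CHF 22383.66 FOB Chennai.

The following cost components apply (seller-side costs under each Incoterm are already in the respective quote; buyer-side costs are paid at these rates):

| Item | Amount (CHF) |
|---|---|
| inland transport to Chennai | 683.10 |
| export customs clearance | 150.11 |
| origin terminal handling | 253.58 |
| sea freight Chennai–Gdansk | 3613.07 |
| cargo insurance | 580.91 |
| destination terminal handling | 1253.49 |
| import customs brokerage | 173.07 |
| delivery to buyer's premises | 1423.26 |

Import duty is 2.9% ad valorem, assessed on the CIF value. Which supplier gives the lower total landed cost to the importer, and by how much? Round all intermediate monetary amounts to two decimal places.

Supplier A (CIF):
The CIF price already equals the CIF value: 25001.92
Import duty = 25001.92 × 2.9% = 725.06
Buyer bears (A): 1253.49 + 173.07 + 1423.26 = 2849.82
Landed cost (A) = invoice 25001.92 + 2849.82 + duty 725.06 = 28576.80
Supplier B (FOB):
CIF value = FOB price + freight + insurance = 22383.66 + 3613.07 + 580.91 = 26577.64
Import duty = 26577.64 × 2.9% = 770.75
Buyer bears (B): 3613.07 + 580.91 + 1253.49 + 173.07 + 1423.26 = 7043.80
Landed cost (B) = invoice 22383.66 + 7043.80 + duty 770.75 = 30198.21
Difference = |28576.80 − 30198.21| = 1621.41

Supplier A is cheaper by CHF 1621.41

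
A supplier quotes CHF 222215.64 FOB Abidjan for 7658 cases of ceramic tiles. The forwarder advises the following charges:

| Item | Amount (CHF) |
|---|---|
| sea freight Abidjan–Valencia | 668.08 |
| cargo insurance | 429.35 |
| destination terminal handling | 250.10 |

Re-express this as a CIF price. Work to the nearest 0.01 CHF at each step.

CIF price: CHF 223313.07

Not relevant to the conversion: destination terminal — on the buyer under both terms; not part of either seller's price.
From FOB to CIF, the seller additionally bears: freight, insurance.
CIF price = 222215.64 + 668.08 + 429.35 = 223313.07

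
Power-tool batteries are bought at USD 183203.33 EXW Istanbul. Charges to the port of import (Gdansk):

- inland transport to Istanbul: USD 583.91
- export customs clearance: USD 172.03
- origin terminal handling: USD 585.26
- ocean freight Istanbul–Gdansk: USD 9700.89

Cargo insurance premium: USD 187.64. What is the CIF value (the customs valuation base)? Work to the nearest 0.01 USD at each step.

CIF value: USD 194433.06

CIF = EXW price + pre-shipment costs + freight + insurance
CIF = 183203.33 + 583.91 + 172.03 + 585.26 + 9700.89 + 187.64 = 194433.06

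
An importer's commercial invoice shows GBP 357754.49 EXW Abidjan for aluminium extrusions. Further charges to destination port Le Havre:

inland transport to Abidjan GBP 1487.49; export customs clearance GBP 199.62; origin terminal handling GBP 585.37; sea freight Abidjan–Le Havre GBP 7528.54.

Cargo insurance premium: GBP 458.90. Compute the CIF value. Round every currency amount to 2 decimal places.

CIF value: GBP 368014.41

CIF = EXW price + pre-shipment costs + freight + insurance
CIF = 357754.49 + 1487.49 + 199.62 + 585.37 + 7528.54 + 458.90 = 368014.41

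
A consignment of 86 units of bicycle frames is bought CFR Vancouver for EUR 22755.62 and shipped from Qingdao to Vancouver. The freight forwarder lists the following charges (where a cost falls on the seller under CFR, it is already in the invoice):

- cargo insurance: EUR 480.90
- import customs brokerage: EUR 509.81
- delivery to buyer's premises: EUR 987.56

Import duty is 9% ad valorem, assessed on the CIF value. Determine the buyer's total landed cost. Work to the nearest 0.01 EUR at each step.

Total landed cost: EUR 26825.18

CFR: the seller pays costs through ocean freight to the destination port, but not insurance.
CIF value = CFR price + insurance = 22755.62 + 480.90 = 23236.52
Import duty = 23236.52 × 9% = 2091.29
Buyer bears: insurance 480.90 + brokerage 509.81 + delivery 987.56 + duty 2091.29 = 4069.56
Landed cost = invoice 22755.62 + 4069.56 = 26825.18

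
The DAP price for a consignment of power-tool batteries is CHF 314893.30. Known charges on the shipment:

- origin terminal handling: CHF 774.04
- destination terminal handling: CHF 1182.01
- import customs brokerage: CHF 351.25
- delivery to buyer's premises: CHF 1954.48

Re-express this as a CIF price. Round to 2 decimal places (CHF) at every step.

CIF price: CHF 311756.81

Not relevant to the conversion: origin terminal — on the seller under both DAP and CIF; already in the DAP price and stays in the CIF price. brokerage — on the buyer under both terms; not part of either seller's price.
From DAP to CIF, the seller no longer bears: destination terminal, delivery.
CIF price = 314893.30 − 1182.01 − 1954.48 = 311756.81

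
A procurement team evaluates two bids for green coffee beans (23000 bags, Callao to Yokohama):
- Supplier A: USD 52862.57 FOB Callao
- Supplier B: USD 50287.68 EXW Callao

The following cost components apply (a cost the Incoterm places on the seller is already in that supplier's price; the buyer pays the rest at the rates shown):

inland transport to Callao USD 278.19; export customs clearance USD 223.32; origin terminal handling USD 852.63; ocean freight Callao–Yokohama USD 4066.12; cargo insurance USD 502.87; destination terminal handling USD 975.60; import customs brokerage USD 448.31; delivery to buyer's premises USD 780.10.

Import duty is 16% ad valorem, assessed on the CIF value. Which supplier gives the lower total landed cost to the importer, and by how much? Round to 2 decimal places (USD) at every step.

Supplier A (FOB):
CIF value = FOB price + freight + insurance = 52862.57 + 4066.12 + 502.87 = 57431.56
Import duty = 57431.56 × 16% = 9189.05
Buyer bears (A): 4066.12 + 502.87 + 975.60 + 448.31 + 780.10 = 6773.00
Landed cost (A) = invoice 52862.57 + 6773.00 + duty 9189.05 = 68824.62
Supplier B (EXW):
CIF value = EXW price + inland to port + export clearance + origin terminal + freight + insurance = 50287.68 + 278.19 + 223.32 + 852.63 + 4066.12 + 502.87 = 56210.81
Import duty = 56210.81 × 16% = 8993.73
Buyer bears (B): 278.19 + 223.32 + 852.63 + 4066.12 + 502.87 + 975.60 + 448.31 + 780.10 = 8127.14
Landed cost (B) = invoice 50287.68 + 8127.14 + duty 8993.73 = 67408.55
Difference = |68824.62 − 67408.55| = 1416.07

Supplier B is cheaper by USD 1416.07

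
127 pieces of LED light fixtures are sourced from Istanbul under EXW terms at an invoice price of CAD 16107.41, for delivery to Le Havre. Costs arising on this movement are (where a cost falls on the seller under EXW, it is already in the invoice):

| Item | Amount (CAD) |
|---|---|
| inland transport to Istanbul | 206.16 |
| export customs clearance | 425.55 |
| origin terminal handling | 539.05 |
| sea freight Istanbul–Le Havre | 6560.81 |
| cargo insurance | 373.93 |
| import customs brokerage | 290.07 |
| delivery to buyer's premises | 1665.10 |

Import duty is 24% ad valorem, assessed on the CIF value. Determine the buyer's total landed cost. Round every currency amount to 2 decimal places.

Total landed cost: CAD 31979.18

EXW: the seller makes goods available at their premises; the buyer bears all onward costs.
CIF value = EXW price + inland to port + export clearance + origin terminal + freight + insurance = 16107.41 + 206.16 + 425.55 + 539.05 + 6560.81 + 373.93 = 24212.91
Import duty = 24212.91 × 24% = 5811.10
Buyer bears: inland to port 206.16 + export clearance 425.55 + origin terminal 539.05 + freight 6560.81 + insurance 373.93 + brokerage 290.07 + delivery 1665.10 + duty 5811.10 = 15871.77
Landed cost = invoice 16107.41 + 15871.77 = 31979.18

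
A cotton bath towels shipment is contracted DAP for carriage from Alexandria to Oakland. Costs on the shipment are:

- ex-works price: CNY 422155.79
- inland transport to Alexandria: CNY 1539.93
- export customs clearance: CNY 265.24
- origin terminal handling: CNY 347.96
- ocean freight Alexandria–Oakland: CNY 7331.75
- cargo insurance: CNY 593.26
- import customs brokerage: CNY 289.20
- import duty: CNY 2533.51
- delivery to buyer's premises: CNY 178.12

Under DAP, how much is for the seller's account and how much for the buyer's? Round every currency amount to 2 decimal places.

DAP: the seller bears all costs to the named destination except import duty and clearance.
Seller's account: goods 422155.79 + inland to port 1539.93 + export clearance 265.24 + origin terminal 347.96 + freight 7331.75 + insurance 593.26 + delivery 178.12 = 432412.05
Buyer's account: brokerage 289.20 + duty 2533.51 = 2822.71

Seller: CNY 432412.05; buyer: CNY 2822.71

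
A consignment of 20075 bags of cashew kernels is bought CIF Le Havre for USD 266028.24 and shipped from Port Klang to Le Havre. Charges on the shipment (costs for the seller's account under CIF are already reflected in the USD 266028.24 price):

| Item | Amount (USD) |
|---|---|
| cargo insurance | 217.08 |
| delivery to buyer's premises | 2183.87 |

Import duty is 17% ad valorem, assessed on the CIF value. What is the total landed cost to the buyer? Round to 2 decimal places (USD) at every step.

CIF: the seller pays costs through ocean freight and marine insurance to the destination port.
Already in the invoice (seller's account under CIF): insurance — exclude.
The CIF price already equals the CIF value: 266028.24
Import duty = 266028.24 × 17% = 45224.80
Buyer bears: delivery 2183.87 + duty 45224.80 = 47408.67
Landed cost = invoice 266028.24 + 47408.67 = 313436.91

Total landed cost: USD 313436.91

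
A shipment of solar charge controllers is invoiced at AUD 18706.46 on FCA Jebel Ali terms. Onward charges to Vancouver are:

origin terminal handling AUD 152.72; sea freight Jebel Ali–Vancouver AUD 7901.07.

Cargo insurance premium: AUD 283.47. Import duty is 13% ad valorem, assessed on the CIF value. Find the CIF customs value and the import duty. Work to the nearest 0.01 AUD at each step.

CIF = FCA price + pre-shipment costs + freight + insurance
CIF = 18706.46 + 152.72 + 7901.07 + 283.47 = 27043.72
Import duty = 27043.72 × 13% = 3515.68

CIF value: AUD 27043.72; import duty: AUD 3515.68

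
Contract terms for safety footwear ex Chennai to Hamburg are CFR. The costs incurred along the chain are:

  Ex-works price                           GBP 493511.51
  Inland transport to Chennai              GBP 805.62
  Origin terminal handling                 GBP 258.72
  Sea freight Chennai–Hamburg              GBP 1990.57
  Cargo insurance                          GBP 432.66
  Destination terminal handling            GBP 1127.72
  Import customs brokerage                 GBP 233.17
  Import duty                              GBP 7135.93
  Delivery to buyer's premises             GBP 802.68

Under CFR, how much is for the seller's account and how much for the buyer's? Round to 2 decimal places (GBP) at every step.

CFR: the seller pays costs through ocean freight to the destination port, but not insurance.
Seller's account: goods 493511.51 + inland to port 805.62 + origin terminal 258.72 + freight 1990.57 = 496566.42
Buyer's account: insurance 432.66 + destination terminal 1127.72 + brokerage 233.17 + duty 7135.93 + delivery 802.68 = 9732.16

Seller: GBP 496566.42; buyer: GBP 9732.16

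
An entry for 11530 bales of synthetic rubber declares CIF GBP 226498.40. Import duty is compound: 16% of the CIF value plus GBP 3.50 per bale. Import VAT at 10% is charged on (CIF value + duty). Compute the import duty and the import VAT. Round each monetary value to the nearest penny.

Import duty: GBP 76594.74; import VAT: GBP 30309.31

Ad valorem component: 226498.40 × 16% = 36239.74
Specific component: 11530 × 3.50 = 40355.00
Import duty = 36239.74 + 40355.00 = 76594.74
VAT base = CIF + duty = 226498.40 + 76594.74 = 303093.14
Import VAT = 303093.14 × 10% = 30309.31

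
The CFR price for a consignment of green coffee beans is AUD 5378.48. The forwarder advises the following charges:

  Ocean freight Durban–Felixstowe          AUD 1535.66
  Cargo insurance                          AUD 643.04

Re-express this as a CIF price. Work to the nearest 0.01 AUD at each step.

CIF price: AUD 6021.52

Not relevant to the conversion: freight — on the seller under both CFR and CIF; already in the CFR price and stays in the CIF price.
From CFR to CIF, the seller additionally bears: insurance.
CIF price = 5378.48 + 643.04 = 6021.52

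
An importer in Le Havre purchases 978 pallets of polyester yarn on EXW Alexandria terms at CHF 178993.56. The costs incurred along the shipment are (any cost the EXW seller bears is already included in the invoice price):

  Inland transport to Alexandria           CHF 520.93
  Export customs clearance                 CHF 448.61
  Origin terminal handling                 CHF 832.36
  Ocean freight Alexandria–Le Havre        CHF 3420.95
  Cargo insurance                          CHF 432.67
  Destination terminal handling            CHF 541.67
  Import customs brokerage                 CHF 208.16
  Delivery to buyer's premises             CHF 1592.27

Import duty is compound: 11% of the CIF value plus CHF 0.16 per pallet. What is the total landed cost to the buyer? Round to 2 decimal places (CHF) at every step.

Total landed cost: CHF 207459.06

EXW: the seller makes goods available at their premises; the buyer bears all onward costs.
CIF value = EXW price + inland to port + export clearance + origin terminal + freight + insurance = 178993.56 + 520.93 + 448.61 + 832.36 + 3420.95 + 432.67 = 184649.08
Ad valorem component: 184649.08 × 11% = 20311.40
Specific component: 978 × 0.16 = 156.48
Import duty = 20311.40 + 156.48 = 20467.88
Buyer bears: inland to port 520.93 + export clearance 448.61 + origin terminal 832.36 + freight 3420.95 + insurance 432.67 + destination terminal 541.67 + brokerage 208.16 + delivery 1592.27 + duty 20467.88 = 28465.50
Landed cost = invoice 178993.56 + 28465.50 = 207459.06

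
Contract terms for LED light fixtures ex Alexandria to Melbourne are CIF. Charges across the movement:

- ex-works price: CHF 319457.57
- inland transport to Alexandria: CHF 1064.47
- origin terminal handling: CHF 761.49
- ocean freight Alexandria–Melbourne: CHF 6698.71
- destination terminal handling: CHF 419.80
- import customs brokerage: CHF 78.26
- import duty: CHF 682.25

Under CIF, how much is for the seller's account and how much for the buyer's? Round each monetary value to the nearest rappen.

CIF: the seller pays costs through ocean freight and marine insurance to the destination port.
Seller's account: goods 319457.57 + inland to port 1064.47 + origin terminal 761.49 + freight 6698.71 = 327982.24
Buyer's account: destination terminal 419.80 + brokerage 78.26 + duty 682.25 = 1180.31

Seller: CHF 327982.24; buyer: CHF 1180.31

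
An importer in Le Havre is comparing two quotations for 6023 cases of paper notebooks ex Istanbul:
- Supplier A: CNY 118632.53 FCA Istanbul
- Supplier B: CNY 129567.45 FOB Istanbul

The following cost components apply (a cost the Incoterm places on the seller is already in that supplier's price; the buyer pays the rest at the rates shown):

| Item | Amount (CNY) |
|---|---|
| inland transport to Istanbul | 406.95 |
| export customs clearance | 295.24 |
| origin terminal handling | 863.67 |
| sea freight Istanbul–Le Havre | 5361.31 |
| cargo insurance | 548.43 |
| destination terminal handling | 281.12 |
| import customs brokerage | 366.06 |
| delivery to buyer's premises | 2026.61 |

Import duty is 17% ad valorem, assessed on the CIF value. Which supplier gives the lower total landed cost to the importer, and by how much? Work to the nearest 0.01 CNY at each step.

Supplier A (FCA):
CIF value = FCA price + origin terminal + freight + insurance = 118632.53 + 863.67 + 5361.31 + 548.43 = 125405.94
Import duty = 125405.94 × 17% = 21319.01
Buyer bears (A): 863.67 + 5361.31 + 548.43 + 281.12 + 366.06 + 2026.61 = 9447.20
Landed cost (A) = invoice 118632.53 + 9447.20 + duty 21319.01 = 149398.74
Supplier B (FOB):
CIF value = FOB price + freight + insurance = 129567.45 + 5361.31 + 548.43 = 135477.19
Import duty = 135477.19 × 17% = 23031.12
Buyer bears (B): 5361.31 + 548.43 + 281.12 + 366.06 + 2026.61 = 8583.53
Landed cost (B) = invoice 129567.45 + 8583.53 + duty 23031.12 = 161182.10
Difference = |149398.74 − 161182.10| = 11783.36

Supplier A is cheaper by CNY 11783.36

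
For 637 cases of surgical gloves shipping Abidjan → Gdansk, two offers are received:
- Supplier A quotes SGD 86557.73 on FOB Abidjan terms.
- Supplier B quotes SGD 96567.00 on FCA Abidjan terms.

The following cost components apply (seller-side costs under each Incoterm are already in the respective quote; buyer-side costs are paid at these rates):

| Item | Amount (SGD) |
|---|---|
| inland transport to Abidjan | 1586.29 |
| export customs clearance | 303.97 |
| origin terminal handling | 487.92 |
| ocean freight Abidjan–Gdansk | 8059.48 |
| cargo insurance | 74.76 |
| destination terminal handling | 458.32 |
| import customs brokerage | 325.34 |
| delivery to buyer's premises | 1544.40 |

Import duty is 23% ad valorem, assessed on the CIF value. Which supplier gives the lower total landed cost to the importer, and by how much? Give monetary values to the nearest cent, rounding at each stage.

Supplier A (FOB):
CIF value = FOB price + freight + insurance = 86557.73 + 8059.48 + 74.76 = 94691.97
Import duty = 94691.97 × 23% = 21779.15
Buyer bears (A): 8059.48 + 74.76 + 458.32 + 325.34 + 1544.40 = 10462.30
Landed cost (A) = invoice 86557.73 + 10462.30 + duty 21779.15 = 118799.18
Supplier B (FCA):
CIF value = FCA price + origin terminal + freight + insurance = 96567.00 + 487.92 + 8059.48 + 74.76 = 105189.16
Import duty = 105189.16 × 23% = 24193.51
Buyer bears (B): 487.92 + 8059.48 + 74.76 + 458.32 + 325.34 + 1544.40 = 10950.22
Landed cost (B) = invoice 96567.00 + 10950.22 + duty 24193.51 = 131710.73
Difference = |118799.18 − 131710.73| = 12911.55

Supplier A is cheaper by SGD 12911.55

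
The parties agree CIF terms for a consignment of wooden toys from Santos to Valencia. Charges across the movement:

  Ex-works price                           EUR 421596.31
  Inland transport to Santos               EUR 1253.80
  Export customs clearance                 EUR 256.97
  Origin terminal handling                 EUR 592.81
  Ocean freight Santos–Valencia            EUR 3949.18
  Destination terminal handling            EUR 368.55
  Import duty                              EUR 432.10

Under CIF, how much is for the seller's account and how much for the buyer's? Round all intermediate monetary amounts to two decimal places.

Seller: EUR 427649.07; buyer: EUR 800.65

CIF: the seller pays costs through ocean freight and marine insurance to the destination port.
Seller's account: goods 421596.31 + inland to port 1253.80 + export clearance 256.97 + origin terminal 592.81 + freight 3949.18 = 427649.07
Buyer's account: destination terminal 368.55 + duty 432.10 = 800.65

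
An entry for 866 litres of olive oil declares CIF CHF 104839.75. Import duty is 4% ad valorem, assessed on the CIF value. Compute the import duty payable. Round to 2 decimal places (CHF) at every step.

Import duty = 104839.75 × 4% = 4193.59

Import duty: CHF 4193.59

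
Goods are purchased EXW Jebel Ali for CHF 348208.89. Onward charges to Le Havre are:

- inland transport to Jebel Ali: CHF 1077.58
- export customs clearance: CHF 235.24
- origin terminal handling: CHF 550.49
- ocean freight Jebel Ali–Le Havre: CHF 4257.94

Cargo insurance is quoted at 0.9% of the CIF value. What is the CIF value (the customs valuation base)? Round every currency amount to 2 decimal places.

Let C be the CIF value. C = EXW price + pre-shipment costs + freight + 0.9% × C
C − 0.9% × C = 348208.89 + 1077.58 + 235.24 + 550.49 + 4257.94
0.991 × C = 354330.14
C = 354330.14 / 0.991 = 357548.07
Insurance premium = 0.9% × 357548.07 = 3217.93

CIF value: CHF 357548.07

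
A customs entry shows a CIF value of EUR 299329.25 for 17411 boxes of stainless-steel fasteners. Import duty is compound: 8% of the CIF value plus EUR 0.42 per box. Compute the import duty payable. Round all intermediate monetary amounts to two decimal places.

Ad valorem component: 299329.25 × 8% = 23946.34
Specific component: 17411 × 0.42 = 7312.62
Import duty = 23946.34 + 7312.62 = 31258.96

Import duty: EUR 31258.96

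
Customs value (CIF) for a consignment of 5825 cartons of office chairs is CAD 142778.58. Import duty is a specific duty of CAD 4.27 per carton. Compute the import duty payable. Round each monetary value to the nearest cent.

Import duty: CAD 24872.75

Import duty = 5825 × 4.27 = 24872.75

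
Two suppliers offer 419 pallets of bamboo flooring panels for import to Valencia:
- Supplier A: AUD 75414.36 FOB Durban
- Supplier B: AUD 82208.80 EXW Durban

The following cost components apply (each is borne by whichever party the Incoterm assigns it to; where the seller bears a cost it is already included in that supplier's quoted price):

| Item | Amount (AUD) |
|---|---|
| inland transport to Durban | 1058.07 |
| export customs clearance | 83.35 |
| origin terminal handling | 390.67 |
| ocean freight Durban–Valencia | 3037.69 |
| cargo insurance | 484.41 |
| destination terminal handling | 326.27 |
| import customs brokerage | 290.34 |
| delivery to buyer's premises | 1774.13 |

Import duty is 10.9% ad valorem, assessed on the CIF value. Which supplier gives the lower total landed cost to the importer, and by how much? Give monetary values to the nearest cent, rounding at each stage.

Supplier A is cheaper by AUD 9234.13

Supplier A (FOB):
CIF value = FOB price + freight + insurance = 75414.36 + 3037.69 + 484.41 = 78936.46
Import duty = 78936.46 × 10.9% = 8604.07
Buyer bears (A): 3037.69 + 484.41 + 326.27 + 290.34 + 1774.13 = 5912.84
Landed cost (A) = invoice 75414.36 + 5912.84 + duty 8604.07 = 89931.27
Supplier B (EXW):
CIF value = EXW price + inland to port + export clearance + origin terminal + freight + insurance = 82208.80 + 1058.07 + 83.35 + 390.67 + 3037.69 + 484.41 = 87262.99
Import duty = 87262.99 × 10.9% = 9511.67
Buyer bears (B): 1058.07 + 83.35 + 390.67 + 3037.69 + 484.41 + 326.27 + 290.34 + 1774.13 = 7444.93
Landed cost (B) = invoice 82208.80 + 7444.93 + duty 9511.67 = 99165.40
Difference = |89931.27 − 99165.40| = 9234.13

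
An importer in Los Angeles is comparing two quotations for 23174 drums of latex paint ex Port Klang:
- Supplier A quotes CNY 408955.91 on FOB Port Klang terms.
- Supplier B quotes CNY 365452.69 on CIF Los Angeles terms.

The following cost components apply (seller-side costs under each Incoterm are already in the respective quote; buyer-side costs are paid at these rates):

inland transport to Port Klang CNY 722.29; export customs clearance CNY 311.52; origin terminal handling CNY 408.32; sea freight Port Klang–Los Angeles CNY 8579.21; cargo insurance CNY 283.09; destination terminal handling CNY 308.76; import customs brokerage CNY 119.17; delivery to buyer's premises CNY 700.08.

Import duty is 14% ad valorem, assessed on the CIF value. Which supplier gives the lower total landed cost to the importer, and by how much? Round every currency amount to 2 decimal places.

Supplier A (FOB):
CIF value = FOB price + freight + insurance = 408955.91 + 8579.21 + 283.09 = 417818.21
Import duty = 417818.21 × 14% = 58494.55
Buyer bears (A): 8579.21 + 283.09 + 308.76 + 119.17 + 700.08 = 9990.31
Landed cost (A) = invoice 408955.91 + 9990.31 + duty 58494.55 = 477440.77
Supplier B (CIF):
The CIF price already equals the CIF value: 365452.69
Import duty = 365452.69 × 14% = 51163.38
Buyer bears (B): 308.76 + 119.17 + 700.08 = 1128.01
Landed cost (B) = invoice 365452.69 + 1128.01 + duty 51163.38 = 417744.08
Difference = |477440.77 − 417744.08| = 59696.69

Supplier B is cheaper by CNY 59696.69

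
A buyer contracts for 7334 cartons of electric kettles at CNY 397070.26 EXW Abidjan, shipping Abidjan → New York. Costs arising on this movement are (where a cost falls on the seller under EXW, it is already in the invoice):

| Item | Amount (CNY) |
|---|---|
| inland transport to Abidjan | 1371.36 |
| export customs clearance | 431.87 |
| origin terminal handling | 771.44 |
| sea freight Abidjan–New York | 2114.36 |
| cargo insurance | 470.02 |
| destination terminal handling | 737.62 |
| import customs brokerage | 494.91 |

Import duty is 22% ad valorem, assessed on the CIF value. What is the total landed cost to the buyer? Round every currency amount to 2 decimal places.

Total landed cost: CNY 491952.29

EXW: the seller makes goods available at their premises; the buyer bears all onward costs.
CIF value = EXW price + inland to port + export clearance + origin terminal + freight + insurance = 397070.26 + 1371.36 + 431.87 + 771.44 + 2114.36 + 470.02 = 402229.31
Import duty = 402229.31 × 22% = 88490.45
Buyer bears: inland to port 1371.36 + export clearance 431.87 + origin terminal 771.44 + freight 2114.36 + insurance 470.02 + destination terminal 737.62 + brokerage 494.91 + duty 88490.45 = 94882.03
Landed cost = invoice 397070.26 + 94882.03 = 491952.29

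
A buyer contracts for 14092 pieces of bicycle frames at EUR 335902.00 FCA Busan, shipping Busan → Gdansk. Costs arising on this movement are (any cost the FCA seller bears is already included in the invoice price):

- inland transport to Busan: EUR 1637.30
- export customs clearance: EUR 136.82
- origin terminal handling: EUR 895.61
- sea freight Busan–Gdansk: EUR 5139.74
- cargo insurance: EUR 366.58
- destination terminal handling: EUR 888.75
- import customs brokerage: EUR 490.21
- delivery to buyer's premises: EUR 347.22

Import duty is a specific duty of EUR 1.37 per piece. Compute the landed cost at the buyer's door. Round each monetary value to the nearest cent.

Total landed cost: EUR 363336.15

FCA: the seller delivers export-cleared goods to the carrier; the buyer bears costs from that point.
Already in the invoice (seller's account under FCA): inland to port, export clearance — exclude.
CIF value = FCA price + origin terminal + freight + insurance = 335902.00 + 895.61 + 5139.74 + 366.58 = 342303.93
Import duty = 14092 × 1.37 = 19306.04
Buyer bears: origin terminal 895.61 + freight 5139.74 + insurance 366.58 + destination terminal 888.75 + brokerage 490.21 + delivery 347.22 + duty 19306.04 = 27434.15
Landed cost = invoice 335902.00 + 27434.15 = 363336.15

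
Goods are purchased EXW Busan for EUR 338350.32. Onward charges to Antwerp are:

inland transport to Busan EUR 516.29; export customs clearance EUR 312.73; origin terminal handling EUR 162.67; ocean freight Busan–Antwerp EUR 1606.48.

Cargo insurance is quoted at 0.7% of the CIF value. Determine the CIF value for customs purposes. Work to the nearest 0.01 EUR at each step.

CIF value: EUR 343351.95

Let C be the CIF value. C = EXW price + pre-shipment costs + freight + 0.7% × C
C − 0.7% × C = 338350.32 + 516.29 + 312.73 + 162.67 + 1606.48
0.993 × C = 340948.49
C = 340948.49 / 0.993 = 343351.95
Insurance premium = 0.7% × 343351.95 = 2403.46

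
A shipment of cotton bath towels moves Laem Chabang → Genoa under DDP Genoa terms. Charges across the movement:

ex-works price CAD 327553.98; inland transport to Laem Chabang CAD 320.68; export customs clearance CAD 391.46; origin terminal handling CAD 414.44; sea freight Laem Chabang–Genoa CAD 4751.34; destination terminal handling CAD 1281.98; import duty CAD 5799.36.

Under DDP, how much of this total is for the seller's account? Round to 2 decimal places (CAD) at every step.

Seller's account: CAD 340513.24

DDP: the seller bears all costs including import duty.
Seller's account: goods 327553.98 + inland to port 320.68 + export clearance 391.46 + origin terminal 414.44 + freight 4751.34 + destination terminal 1281.98 + duty 5799.36 = 340513.24
Buyer's account: 0.00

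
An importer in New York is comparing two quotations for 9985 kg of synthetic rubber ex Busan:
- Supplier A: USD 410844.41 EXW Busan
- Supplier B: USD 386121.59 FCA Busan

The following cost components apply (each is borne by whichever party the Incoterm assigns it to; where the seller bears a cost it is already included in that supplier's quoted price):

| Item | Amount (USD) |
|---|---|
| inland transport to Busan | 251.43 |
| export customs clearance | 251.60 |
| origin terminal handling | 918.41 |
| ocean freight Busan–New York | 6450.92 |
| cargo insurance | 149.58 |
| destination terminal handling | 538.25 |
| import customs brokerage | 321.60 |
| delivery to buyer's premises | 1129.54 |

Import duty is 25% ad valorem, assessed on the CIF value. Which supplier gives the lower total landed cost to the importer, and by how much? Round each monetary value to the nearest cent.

Supplier B is cheaper by USD 31532.31

Supplier A (EXW):
CIF value = EXW price + inland to port + export clearance + origin terminal + freight + insurance = 410844.41 + 251.43 + 251.60 + 918.41 + 6450.92 + 149.58 = 418866.35
Import duty = 418866.35 × 25% = 104716.59
Buyer bears (A): 251.43 + 251.60 + 918.41 + 6450.92 + 149.58 + 538.25 + 321.60 + 1129.54 = 10011.33
Landed cost (A) = invoice 410844.41 + 10011.33 + duty 104716.59 = 525572.33
Supplier B (FCA):
CIF value = FCA price + origin terminal + freight + insurance = 386121.59 + 918.41 + 6450.92 + 149.58 = 393640.50
Import duty = 393640.50 × 25% = 98410.13
Buyer bears (B): 918.41 + 6450.92 + 149.58 + 538.25 + 321.60 + 1129.54 = 9508.30
Landed cost (B) = invoice 386121.59 + 9508.30 + duty 98410.13 = 494040.02
Difference = |525572.33 − 494040.02| = 31532.31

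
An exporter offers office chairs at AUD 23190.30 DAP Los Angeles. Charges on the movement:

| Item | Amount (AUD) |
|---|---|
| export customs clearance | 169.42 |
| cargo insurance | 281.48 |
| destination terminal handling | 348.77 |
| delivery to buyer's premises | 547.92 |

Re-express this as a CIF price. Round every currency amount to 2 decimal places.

Not relevant to the conversion: insurance, export clearance — on the seller under both DAP and CIF; already in the DAP price and stays in the CIF price.
From DAP to CIF, the seller no longer bears: destination terminal, delivery.
CIF price = 23190.30 − 348.77 − 547.92 = 22293.61

CIF price: AUD 22293.61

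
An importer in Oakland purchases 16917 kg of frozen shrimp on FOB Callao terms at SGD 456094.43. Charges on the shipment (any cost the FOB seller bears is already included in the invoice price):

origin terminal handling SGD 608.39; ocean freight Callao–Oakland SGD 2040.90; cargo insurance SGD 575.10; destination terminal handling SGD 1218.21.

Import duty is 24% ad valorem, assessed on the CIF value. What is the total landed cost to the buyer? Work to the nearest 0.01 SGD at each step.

Total landed cost: SGD 570019.14

FOB: the seller bears costs until goods are on board at the origin port; the buyer bears freight, insurance and all costs thereafter.
Already in the invoice (seller's account under FOB): origin terminal — exclude.
CIF value = FOB price + freight + insurance = 456094.43 + 2040.90 + 575.10 = 458710.43
Import duty = 458710.43 × 24% = 110090.50
Buyer bears: freight 2040.90 + insurance 575.10 + destination terminal 1218.21 + duty 110090.50 = 113924.71
Landed cost = invoice 456094.43 + 113924.71 = 570019.14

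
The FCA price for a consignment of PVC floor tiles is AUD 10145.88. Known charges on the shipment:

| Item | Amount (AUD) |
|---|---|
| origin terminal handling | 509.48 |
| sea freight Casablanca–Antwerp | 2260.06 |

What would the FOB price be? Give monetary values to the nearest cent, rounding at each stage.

FOB price: AUD 10655.36

Not relevant to the conversion: freight — on the buyer under both terms; not part of either seller's price.
From FCA to FOB, the seller additionally bears: origin terminal.
FOB price = 10145.88 + 509.48 = 10655.36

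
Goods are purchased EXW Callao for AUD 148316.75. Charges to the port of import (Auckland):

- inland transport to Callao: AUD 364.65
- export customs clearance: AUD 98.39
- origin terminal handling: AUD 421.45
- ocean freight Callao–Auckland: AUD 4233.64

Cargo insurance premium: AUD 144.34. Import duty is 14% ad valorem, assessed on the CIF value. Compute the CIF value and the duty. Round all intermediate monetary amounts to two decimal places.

CIF = EXW price + pre-shipment costs + freight + insurance
CIF = 148316.75 + 364.65 + 98.39 + 421.45 + 4233.64 + 144.34 = 153579.22
Import duty = 153579.22 × 14% = 21501.09

CIF value: AUD 153579.22; import duty: AUD 21501.09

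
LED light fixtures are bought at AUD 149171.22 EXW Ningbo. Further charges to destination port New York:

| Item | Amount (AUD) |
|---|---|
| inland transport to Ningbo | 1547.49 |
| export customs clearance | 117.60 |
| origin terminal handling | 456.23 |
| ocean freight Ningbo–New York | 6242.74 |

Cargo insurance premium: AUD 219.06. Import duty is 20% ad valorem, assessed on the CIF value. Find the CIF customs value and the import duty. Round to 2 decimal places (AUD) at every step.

CIF value: AUD 157754.34; import duty: AUD 31550.87

CIF = EXW price + pre-shipment costs + freight + insurance
CIF = 149171.22 + 1547.49 + 117.60 + 456.23 + 6242.74 + 219.06 = 157754.34
Import duty = 157754.34 × 20% = 31550.87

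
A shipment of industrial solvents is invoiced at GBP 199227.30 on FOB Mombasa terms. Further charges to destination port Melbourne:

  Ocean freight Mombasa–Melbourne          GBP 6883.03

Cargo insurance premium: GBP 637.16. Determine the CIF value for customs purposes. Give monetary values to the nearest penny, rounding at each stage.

CIF value: GBP 206747.49

CIF = FOB price + freight + insurance
CIF = 199227.30 + 6883.03 + 637.16 = 206747.49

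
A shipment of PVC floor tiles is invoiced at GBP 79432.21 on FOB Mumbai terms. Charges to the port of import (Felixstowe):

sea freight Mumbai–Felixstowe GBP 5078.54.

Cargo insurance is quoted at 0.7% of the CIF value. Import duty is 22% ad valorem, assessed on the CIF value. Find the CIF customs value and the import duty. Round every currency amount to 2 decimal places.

CIF value: GBP 85106.50; import duty: GBP 18723.43

Let C be the CIF value. C = FOB price + freight + 0.7% × C
C − 0.7% × C = 79432.21 + 5078.54
0.993 × C = 84510.75
C = 84510.75 / 0.993 = 85106.50
Insurance premium = 0.7% × 85106.50 = 595.75
Import duty = 85106.50 × 22% = 18723.43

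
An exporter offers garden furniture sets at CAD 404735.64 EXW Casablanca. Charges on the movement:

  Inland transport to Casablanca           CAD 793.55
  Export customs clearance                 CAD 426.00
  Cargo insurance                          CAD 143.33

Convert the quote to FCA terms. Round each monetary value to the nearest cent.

FCA price: CAD 405955.19

Not relevant to the conversion: insurance — on the buyer under both terms; not part of either seller's price.
From EXW to FCA, the seller additionally bears: inland to port, export clearance.
FCA price = 404735.64 + 793.55 + 426.00 = 405955.19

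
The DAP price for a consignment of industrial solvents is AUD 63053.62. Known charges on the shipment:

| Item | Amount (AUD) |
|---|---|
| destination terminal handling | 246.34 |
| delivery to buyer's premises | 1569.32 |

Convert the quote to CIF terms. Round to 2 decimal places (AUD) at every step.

CIF price: AUD 61237.96

From DAP to CIF, the seller no longer bears: destination terminal, delivery.
CIF price = 63053.62 − 246.34 − 1569.32 = 61237.96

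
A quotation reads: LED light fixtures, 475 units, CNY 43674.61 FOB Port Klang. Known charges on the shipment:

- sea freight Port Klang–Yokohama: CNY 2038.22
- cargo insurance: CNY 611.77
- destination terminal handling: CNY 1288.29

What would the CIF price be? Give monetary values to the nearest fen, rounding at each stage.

Not relevant to the conversion: destination terminal — on the buyer under both terms; not part of either seller's price.
From FOB to CIF, the seller additionally bears: freight, insurance.
CIF price = 43674.61 + 2038.22 + 611.77 = 46324.60

CIF price: CNY 46324.60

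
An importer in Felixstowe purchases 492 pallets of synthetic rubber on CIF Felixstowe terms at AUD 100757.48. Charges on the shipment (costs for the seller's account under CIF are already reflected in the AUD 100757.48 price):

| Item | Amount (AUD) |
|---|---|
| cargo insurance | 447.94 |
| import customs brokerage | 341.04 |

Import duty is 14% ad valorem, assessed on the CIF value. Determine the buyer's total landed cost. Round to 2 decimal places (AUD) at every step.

CIF: the seller pays costs through ocean freight and marine insurance to the destination port.
Already in the invoice (seller's account under CIF): insurance — exclude.
The CIF price already equals the CIF value: 100757.48
Import duty = 100757.48 × 14% = 14106.05
Buyer bears: brokerage 341.04 + duty 14106.05 = 14447.09
Landed cost = invoice 100757.48 + 14447.09 = 115204.57

Total landed cost: AUD 115204.57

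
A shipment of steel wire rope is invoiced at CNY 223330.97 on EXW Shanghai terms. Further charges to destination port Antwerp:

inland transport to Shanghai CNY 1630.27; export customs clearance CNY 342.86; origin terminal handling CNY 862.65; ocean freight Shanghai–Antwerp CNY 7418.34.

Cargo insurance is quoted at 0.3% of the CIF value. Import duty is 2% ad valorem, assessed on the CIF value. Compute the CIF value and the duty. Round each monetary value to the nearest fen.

Let C be the CIF value. C = EXW price + pre-shipment costs + freight + 0.3% × C
C − 0.3% × C = 223330.97 + 1630.27 + 342.86 + 862.65 + 7418.34
0.997 × C = 233585.09
C = 233585.09 / 0.997 = 234287.95
Insurance premium = 0.3% × 234287.95 = 702.86
Import duty = 234287.95 × 2% = 4685.76

CIF value: CNY 234287.95; import duty: CNY 4685.76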